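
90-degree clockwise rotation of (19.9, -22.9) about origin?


90° CW: (x,y) -> (y, -x)
(19.9,-22.9) -> (-22.9, -19.9)

(-22.9, -19.9)


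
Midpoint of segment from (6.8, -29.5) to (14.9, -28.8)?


M = ((6.8+14.9)/2, ((-29.5)+(-28.8))/2)
= (10.85, -29.15)

(10.85, -29.15)


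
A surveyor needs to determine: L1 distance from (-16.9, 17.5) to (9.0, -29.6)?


|(-16.9)-9| + |17.5-(-29.6)| = 25.9 + 47.1 = 73

73


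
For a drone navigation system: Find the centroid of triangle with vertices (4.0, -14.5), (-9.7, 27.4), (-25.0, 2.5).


Centroid = ((x_A+x_B+x_C)/3, (y_A+y_B+y_C)/3)
= ((4+(-9.7)+(-25))/3, ((-14.5)+27.4+2.5)/3)
= (-10.2333, 5.1333)

(-10.2333, 5.1333)


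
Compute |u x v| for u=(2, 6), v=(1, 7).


|u x v| = |2*7 - 6*1|
= |14 - 6| = 8

8


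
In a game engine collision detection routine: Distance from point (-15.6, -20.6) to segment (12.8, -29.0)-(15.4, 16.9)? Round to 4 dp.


Project P onto AB: t = 0.1475 (clamped to [0,1])
Closest point on segment: (13.1835, -22.2304)
Distance: 28.8296

28.8296


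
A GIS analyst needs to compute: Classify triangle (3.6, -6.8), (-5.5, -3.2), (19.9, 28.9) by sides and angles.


Side lengths squared: AB^2=95.77, BC^2=1675.57, CA^2=1540.18
Sorted: [95.77, 1540.18, 1675.57]
By sides: Scalene, By angles: Obtuse

Scalene, Obtuse


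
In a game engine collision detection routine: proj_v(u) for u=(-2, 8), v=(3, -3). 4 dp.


u.v = -30, |v| = sqrt(18) = 4.2426
Scalar projection = u.v / |v| = -30 / sqrt(18) = -7.0711

-7.0711


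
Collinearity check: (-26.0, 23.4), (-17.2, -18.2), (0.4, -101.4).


Cross product: ((-17.2)-(-26))*((-101.4)-23.4) - ((-18.2)-23.4)*(0.4-(-26))
= 0

Yes, collinear


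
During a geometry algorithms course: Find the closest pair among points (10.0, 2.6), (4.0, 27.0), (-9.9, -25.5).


d(P0,P1) = 25.1269, d(P0,P2) = 34.4328, d(P1,P2) = 54.3089
Closest: P0 and P1

Closest pair: (10.0, 2.6) and (4.0, 27.0), distance = 25.1269


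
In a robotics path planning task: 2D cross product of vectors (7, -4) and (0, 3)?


u x v = u_x*v_y - u_y*v_x = 7*3 - (-4)*0
= 21 - 0 = 21

21


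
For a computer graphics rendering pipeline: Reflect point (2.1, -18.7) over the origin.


Reflection over origin: (x,y) -> (-x,-y)
(2.1, -18.7) -> (-2.1, 18.7)

(-2.1, 18.7)


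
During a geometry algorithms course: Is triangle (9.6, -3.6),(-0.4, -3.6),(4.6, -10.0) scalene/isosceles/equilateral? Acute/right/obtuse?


Side lengths squared: AB^2=100, BC^2=65.96, CA^2=65.96
Sorted: [65.96, 65.96, 100]
By sides: Isosceles, By angles: Acute

Isosceles, Acute


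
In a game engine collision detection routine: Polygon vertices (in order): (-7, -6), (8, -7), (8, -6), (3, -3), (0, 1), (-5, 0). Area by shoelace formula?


Shoelace sum: ((-7)*(-7) - 8*(-6)) + (8*(-6) - 8*(-7)) + (8*(-3) - 3*(-6)) + (3*1 - 0*(-3)) + (0*0 - (-5)*1) + ((-5)*(-6) - (-7)*0)
= 137
Area = |137|/2 = 68.5

68.5


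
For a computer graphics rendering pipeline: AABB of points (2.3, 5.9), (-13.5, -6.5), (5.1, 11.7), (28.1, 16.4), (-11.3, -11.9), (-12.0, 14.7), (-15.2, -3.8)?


x range: [-15.2, 28.1]
y range: [-11.9, 16.4]
Bounding box: (-15.2,-11.9) to (28.1,16.4)

(-15.2,-11.9) to (28.1,16.4)


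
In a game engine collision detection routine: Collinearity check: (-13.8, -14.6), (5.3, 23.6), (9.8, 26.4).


Cross product: (5.3-(-13.8))*(26.4-(-14.6)) - (23.6-(-14.6))*(9.8-(-13.8))
= -118.42

No, not collinear


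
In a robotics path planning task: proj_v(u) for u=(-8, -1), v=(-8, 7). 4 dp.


u.v = 57, |v| = sqrt(113) = 10.6301
Scalar projection = u.v / |v| = 57 / sqrt(113) = 5.3621

5.3621


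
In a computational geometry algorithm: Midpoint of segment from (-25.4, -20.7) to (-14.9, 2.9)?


M = (((-25.4)+(-14.9))/2, ((-20.7)+2.9)/2)
= (-20.15, -8.9)

(-20.15, -8.9)


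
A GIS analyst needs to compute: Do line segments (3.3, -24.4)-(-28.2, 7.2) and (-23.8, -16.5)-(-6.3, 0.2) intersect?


Cross products: d1=-590.82, d2=488.23, d3=607.51, d4=-471.54
d1*d2 < 0 and d3*d4 < 0? yes

Yes, they intersect


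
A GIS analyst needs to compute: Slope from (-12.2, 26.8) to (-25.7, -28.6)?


slope = (y2-y1)/(x2-x1) = ((-28.6)-26.8)/((-25.7)-(-12.2)) = (-55.4)/(-13.5) = 4.1037

4.1037


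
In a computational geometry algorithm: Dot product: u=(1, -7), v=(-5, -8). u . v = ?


u . v = u_x*v_x + u_y*v_y = 1*(-5) + (-7)*(-8)
= (-5) + 56 = 51

51


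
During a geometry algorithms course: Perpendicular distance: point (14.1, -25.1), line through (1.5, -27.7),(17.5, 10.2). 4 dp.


|cross product| = 435.94
|line direction| = sqrt(1692.41) = 41.1389
Distance = 435.94/sqrt(1692.41) = 10.5968

10.5968


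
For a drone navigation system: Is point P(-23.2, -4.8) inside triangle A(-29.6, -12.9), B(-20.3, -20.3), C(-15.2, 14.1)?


Cross products: AB x AP = 122.69, BC x BP = 178.81, CA x CP = 56.16
All same sign? yes

Yes, inside


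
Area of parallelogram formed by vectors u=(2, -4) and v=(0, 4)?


|u x v| = |2*4 - (-4)*0|
= |8 - 0| = 8

8


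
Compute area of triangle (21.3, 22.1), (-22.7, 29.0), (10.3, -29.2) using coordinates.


Area = |x_A(y_B-y_C) + x_B(y_C-y_A) + x_C(y_A-y_B)|/2
= |1239.66 + 1164.51 + (-71.07)|/2
= 2333.1/2 = 1166.55

1166.55


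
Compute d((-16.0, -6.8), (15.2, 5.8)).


dx=31.2, dy=12.6
d^2 = 31.2^2 + 12.6^2 = 1132.2
d = sqrt(1132.2) = 33.6482

33.6482


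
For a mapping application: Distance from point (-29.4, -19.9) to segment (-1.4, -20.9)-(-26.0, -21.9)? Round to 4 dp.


Project P onto AB: t = 1 (clamped to [0,1])
Closest point on segment: (-26, -21.9)
Distance: 3.9446

3.9446


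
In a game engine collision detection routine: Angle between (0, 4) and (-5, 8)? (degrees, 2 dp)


u.v = 32, |u| = sqrt(16) = 4, |v| = sqrt(89) = 9.434
cos(theta) = u.v/(|u||v|) = 32/sqrt(1424) = 0.847998
theta = acos(0.847998) = 32.01 degrees

32.01 degrees


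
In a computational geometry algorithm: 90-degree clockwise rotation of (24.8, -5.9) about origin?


90° CW: (x,y) -> (y, -x)
(24.8,-5.9) -> (-5.9, -24.8)

(-5.9, -24.8)


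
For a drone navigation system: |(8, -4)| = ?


|u| = sqrt(8^2 + (-4)^2) = sqrt(80) = 8.9443

8.9443


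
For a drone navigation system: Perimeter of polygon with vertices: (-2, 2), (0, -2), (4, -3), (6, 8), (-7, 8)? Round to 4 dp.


Sides: (-2, 2)->(0, -2): sqrt(20) = 4.472136, (0, -2)->(4, -3): sqrt(17) = 4.123106, (4, -3)->(6, 8): sqrt(125) = 11.18034, (6, 8)->(-7, 8): sqrt(169) = 13, (-7, 8)->(-2, 2): sqrt(61) = 7.81025
Sum = 40.585832
Perimeter = 40.5858

40.5858


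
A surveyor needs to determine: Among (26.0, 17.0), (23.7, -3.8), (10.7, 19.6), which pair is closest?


d(P0,P1) = 20.9268, d(P0,P2) = 15.5193, d(P1,P2) = 26.7686
Closest: P0 and P2

Closest pair: (26.0, 17.0) and (10.7, 19.6), distance = 15.5193


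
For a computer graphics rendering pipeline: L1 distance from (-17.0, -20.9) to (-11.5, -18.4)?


|(-17)-(-11.5)| + |(-20.9)-(-18.4)| = 5.5 + 2.5 = 8

8


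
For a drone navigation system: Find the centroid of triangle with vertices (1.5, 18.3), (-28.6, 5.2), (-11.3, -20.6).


Centroid = ((x_A+x_B+x_C)/3, (y_A+y_B+y_C)/3)
= ((1.5+(-28.6)+(-11.3))/3, (18.3+5.2+(-20.6))/3)
= (-12.8, 0.9667)

(-12.8, 0.9667)


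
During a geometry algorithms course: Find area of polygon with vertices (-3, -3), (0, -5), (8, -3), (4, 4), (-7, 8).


Shoelace sum: ((-3)*(-5) - 0*(-3)) + (0*(-3) - 8*(-5)) + (8*4 - 4*(-3)) + (4*8 - (-7)*4) + ((-7)*(-3) - (-3)*8)
= 204
Area = |204|/2 = 102

102


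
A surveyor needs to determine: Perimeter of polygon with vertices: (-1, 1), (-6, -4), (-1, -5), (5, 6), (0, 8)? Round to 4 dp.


Sides: (-1, 1)->(-6, -4): sqrt(50) = 7.071068, (-6, -4)->(-1, -5): sqrt(26) = 5.09902, (-1, -5)->(5, 6): sqrt(157) = 12.529964, (5, 6)->(0, 8): sqrt(29) = 5.385165, (0, 8)->(-1, 1): sqrt(50) = 7.071068
Sum = 37.156285
Perimeter = 37.1563

37.1563


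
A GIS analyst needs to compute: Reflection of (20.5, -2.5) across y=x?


Reflection over y=x: (x,y) -> (y,x)
(20.5, -2.5) -> (-2.5, 20.5)

(-2.5, 20.5)


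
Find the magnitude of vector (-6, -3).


|u| = sqrt((-6)^2 + (-3)^2) = sqrt(45) = 6.7082

6.7082


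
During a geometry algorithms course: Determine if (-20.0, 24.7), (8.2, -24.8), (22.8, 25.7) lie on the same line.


Cross product: (8.2-(-20))*(25.7-24.7) - ((-24.8)-24.7)*(22.8-(-20))
= 2146.8

No, not collinear


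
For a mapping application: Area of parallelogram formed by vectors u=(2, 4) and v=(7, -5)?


|u x v| = |2*(-5) - 4*7|
= |(-10) - 28| = 38

38


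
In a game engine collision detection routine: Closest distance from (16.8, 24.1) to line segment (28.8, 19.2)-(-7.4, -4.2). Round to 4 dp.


Project P onto AB: t = 0.1721 (clamped to [0,1])
Closest point on segment: (22.5704, 15.1731)
Distance: 10.6295

10.6295


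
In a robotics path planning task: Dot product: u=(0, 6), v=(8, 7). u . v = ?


u . v = u_x*v_x + u_y*v_y = 0*8 + 6*7
= 0 + 42 = 42

42


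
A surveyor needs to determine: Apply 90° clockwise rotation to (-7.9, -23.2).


90° CW: (x,y) -> (y, -x)
(-7.9,-23.2) -> (-23.2, 7.9)

(-23.2, 7.9)


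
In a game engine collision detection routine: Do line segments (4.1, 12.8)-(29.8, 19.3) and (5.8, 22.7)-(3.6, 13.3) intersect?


Cross products: d1=5.8, d2=233.08, d3=243.38, d4=16.1
d1*d2 < 0 and d3*d4 < 0? no

No, they don't intersect


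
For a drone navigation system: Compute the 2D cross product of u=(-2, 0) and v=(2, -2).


u x v = u_x*v_y - u_y*v_x = (-2)*(-2) - 0*2
= 4 - 0 = 4

4


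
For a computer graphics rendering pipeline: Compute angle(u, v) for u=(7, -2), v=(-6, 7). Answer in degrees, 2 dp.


u.v = -56, |u| = sqrt(53) = 7.2801, |v| = sqrt(85) = 9.2195
cos(theta) = u.v/(|u||v|) = -56/sqrt(4505) = -0.834335
theta = acos(-0.834335) = 146.55 degrees

146.55 degrees


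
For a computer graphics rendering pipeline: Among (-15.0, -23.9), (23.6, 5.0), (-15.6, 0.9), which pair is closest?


d(P0,P1) = 48.22, d(P0,P2) = 24.8073, d(P1,P2) = 39.4138
Closest: P0 and P2

Closest pair: (-15.0, -23.9) and (-15.6, 0.9), distance = 24.8073


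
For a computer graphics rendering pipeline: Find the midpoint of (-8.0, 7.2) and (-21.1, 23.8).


M = (((-8)+(-21.1))/2, (7.2+23.8)/2)
= (-14.55, 15.5)

(-14.55, 15.5)


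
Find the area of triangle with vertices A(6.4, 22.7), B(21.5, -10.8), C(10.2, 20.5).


Area = |x_A(y_B-y_C) + x_B(y_C-y_A) + x_C(y_A-y_B)|/2
= |(-200.32) + (-47.3) + 341.7|/2
= 94.08/2 = 47.04

47.04


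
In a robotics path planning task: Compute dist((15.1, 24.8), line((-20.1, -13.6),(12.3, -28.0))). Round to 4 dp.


|cross product| = 1751.04
|line direction| = sqrt(1257.12) = 35.4559
Distance = 1751.04/sqrt(1257.12) = 49.3864

49.3864


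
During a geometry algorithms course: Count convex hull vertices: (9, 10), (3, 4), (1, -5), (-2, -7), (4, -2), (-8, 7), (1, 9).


Convex hull vertices (CCW): (-8, 7), (-2, -7), (1, -5), (4, -2), (9, 10), (1, 9)
Count = 6

6


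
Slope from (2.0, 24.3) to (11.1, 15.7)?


slope = (y2-y1)/(x2-x1) = (15.7-24.3)/(11.1-2) = (-8.6)/9.1 = -0.9451

-0.9451


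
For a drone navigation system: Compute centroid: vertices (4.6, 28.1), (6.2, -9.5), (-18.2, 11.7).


Centroid = ((x_A+x_B+x_C)/3, (y_A+y_B+y_C)/3)
= ((4.6+6.2+(-18.2))/3, (28.1+(-9.5)+11.7)/3)
= (-2.4667, 10.1)

(-2.4667, 10.1)


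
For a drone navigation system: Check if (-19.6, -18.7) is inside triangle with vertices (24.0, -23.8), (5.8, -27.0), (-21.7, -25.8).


Cross products: AB x AP = -232.34, BC x BP = -197.77, CA x CP = 320.27
All same sign? no

No, outside


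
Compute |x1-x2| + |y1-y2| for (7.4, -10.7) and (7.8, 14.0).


|7.4-7.8| + |(-10.7)-14| = 0.4 + 24.7 = 25.1

25.1


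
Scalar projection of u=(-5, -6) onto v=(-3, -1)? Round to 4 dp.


u.v = 21, |v| = sqrt(10) = 3.1623
Scalar projection = u.v / |v| = 21 / sqrt(10) = 6.6408

6.6408


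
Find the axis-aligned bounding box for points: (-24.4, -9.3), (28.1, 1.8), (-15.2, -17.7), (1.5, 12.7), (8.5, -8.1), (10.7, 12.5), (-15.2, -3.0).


x range: [-24.4, 28.1]
y range: [-17.7, 12.7]
Bounding box: (-24.4,-17.7) to (28.1,12.7)

(-24.4,-17.7) to (28.1,12.7)


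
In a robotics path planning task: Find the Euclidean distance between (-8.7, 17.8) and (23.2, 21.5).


dx=31.9, dy=3.7
d^2 = 31.9^2 + 3.7^2 = 1031.3
d = sqrt(1031.3) = 32.1139

32.1139


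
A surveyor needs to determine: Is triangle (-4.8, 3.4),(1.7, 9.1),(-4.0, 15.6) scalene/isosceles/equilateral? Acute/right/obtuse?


Side lengths squared: AB^2=74.74, BC^2=74.74, CA^2=149.48
Sorted: [74.74, 74.74, 149.48]
By sides: Isosceles, By angles: Right

Isosceles, Right


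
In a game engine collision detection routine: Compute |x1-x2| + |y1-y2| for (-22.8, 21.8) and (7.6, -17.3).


|(-22.8)-7.6| + |21.8-(-17.3)| = 30.4 + 39.1 = 69.5

69.5


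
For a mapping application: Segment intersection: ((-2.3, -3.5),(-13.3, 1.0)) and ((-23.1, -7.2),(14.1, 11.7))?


Cross products: d1=-255.48, d2=119.82, d3=134.3, d4=-241
d1*d2 < 0 and d3*d4 < 0? yes

Yes, they intersect


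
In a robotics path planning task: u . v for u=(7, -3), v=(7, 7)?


u . v = u_x*v_x + u_y*v_y = 7*7 + (-3)*7
= 49 + (-21) = 28

28


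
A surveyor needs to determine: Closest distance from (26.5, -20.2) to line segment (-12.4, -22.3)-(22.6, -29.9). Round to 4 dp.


Project P onto AB: t = 1 (clamped to [0,1])
Closest point on segment: (22.6, -29.9)
Distance: 10.4547

10.4547


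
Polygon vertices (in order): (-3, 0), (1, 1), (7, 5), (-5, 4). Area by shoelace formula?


Shoelace sum: ((-3)*1 - 1*0) + (1*5 - 7*1) + (7*4 - (-5)*5) + ((-5)*0 - (-3)*4)
= 60
Area = |60|/2 = 30

30


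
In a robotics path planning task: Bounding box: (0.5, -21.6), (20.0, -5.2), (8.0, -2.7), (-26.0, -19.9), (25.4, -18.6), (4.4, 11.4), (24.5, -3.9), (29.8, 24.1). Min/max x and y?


x range: [-26, 29.8]
y range: [-21.6, 24.1]
Bounding box: (-26,-21.6) to (29.8,24.1)

(-26,-21.6) to (29.8,24.1)


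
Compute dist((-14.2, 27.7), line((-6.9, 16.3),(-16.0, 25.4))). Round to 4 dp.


|cross product| = 37.31
|line direction| = sqrt(165.62) = 12.8693
Distance = 37.31/sqrt(165.62) = 2.8991

2.8991


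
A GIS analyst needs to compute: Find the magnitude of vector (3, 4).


|u| = sqrt(3^2 + 4^2) = sqrt(25) = 5

5


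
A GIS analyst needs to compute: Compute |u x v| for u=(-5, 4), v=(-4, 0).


|u x v| = |(-5)*0 - 4*(-4)|
= |0 - (-16)| = 16

16


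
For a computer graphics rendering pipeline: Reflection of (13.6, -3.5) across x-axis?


Reflection over x-axis: (x,y) -> (x,-y)
(13.6, -3.5) -> (13.6, 3.5)

(13.6, 3.5)


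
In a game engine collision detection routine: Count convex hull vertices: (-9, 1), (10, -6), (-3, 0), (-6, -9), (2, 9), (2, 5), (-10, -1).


Convex hull vertices (CCW): (-10, -1), (-6, -9), (10, -6), (2, 9), (-9, 1)
Count = 5

5


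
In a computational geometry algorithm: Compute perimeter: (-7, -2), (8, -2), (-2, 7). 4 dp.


Sides: (-7, -2)->(8, -2): sqrt(225) = 15, (8, -2)->(-2, 7): sqrt(181) = 13.453624, (-2, 7)->(-7, -2): sqrt(106) = 10.29563
Sum = 38.749254
Perimeter = 38.7493

38.7493


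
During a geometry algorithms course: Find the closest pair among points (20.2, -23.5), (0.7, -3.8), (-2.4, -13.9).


d(P0,P1) = 27.7189, d(P0,P2) = 24.5544, d(P1,P2) = 10.565
Closest: P1 and P2

Closest pair: (0.7, -3.8) and (-2.4, -13.9), distance = 10.565


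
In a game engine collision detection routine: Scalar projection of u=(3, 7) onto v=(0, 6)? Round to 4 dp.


u.v = 42, |v| = sqrt(36) = 6
Scalar projection = u.v / |v| = 42 / sqrt(36) = 7

7


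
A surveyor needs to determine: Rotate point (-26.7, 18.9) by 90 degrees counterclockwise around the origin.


90° CCW: (x,y) -> (-y, x)
(-26.7,18.9) -> (-18.9, -26.7)

(-18.9, -26.7)


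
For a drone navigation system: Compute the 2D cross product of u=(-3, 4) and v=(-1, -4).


u x v = u_x*v_y - u_y*v_x = (-3)*(-4) - 4*(-1)
= 12 - (-4) = 16

16


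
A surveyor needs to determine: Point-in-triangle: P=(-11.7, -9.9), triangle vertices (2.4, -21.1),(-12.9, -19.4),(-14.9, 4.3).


Cross products: AB x AP = -147.39, BC x BP = -47.44, CA x CP = -164.38
All same sign? yes

Yes, inside


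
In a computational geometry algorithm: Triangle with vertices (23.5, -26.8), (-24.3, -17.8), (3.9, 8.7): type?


Side lengths squared: AB^2=2365.84, BC^2=1497.49, CA^2=1644.41
Sorted: [1497.49, 1644.41, 2365.84]
By sides: Scalene, By angles: Acute

Scalene, Acute


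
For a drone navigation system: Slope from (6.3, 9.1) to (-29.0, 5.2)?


slope = (y2-y1)/(x2-x1) = (5.2-9.1)/((-29)-6.3) = (-3.9)/(-35.3) = 0.1105

0.1105


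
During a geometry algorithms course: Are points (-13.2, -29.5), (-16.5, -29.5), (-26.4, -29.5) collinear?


Cross product: ((-16.5)-(-13.2))*((-29.5)-(-29.5)) - ((-29.5)-(-29.5))*((-26.4)-(-13.2))
= 0

Yes, collinear


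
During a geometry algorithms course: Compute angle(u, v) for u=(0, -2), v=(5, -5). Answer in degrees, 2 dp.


u.v = 10, |u| = sqrt(4) = 2, |v| = sqrt(50) = 7.0711
cos(theta) = u.v/(|u||v|) = 10/sqrt(200) = 0.707107
theta = acos(0.707107) = 45 degrees

45 degrees


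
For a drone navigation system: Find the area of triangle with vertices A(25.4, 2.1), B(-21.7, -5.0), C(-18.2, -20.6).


Area = |x_A(y_B-y_C) + x_B(y_C-y_A) + x_C(y_A-y_B)|/2
= |396.24 + 492.59 + (-129.22)|/2
= 759.61/2 = 379.805

379.805


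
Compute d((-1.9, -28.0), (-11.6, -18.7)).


dx=-9.7, dy=9.3
d^2 = (-9.7)^2 + 9.3^2 = 180.58
d = sqrt(180.58) = 13.438

13.438


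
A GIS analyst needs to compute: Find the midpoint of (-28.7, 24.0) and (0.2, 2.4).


M = (((-28.7)+0.2)/2, (24+2.4)/2)
= (-14.25, 13.2)

(-14.25, 13.2)


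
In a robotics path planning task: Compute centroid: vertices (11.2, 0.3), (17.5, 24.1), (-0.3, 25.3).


Centroid = ((x_A+x_B+x_C)/3, (y_A+y_B+y_C)/3)
= ((11.2+17.5+(-0.3))/3, (0.3+24.1+25.3)/3)
= (9.4667, 16.5667)

(9.4667, 16.5667)


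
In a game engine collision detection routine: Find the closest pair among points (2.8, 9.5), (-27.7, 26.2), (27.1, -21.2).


d(P0,P1) = 34.7727, d(P0,P2) = 39.1533, d(P1,P2) = 72.4555
Closest: P0 and P1

Closest pair: (2.8, 9.5) and (-27.7, 26.2), distance = 34.7727


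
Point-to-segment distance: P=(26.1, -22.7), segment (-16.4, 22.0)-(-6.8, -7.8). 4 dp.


Project P onto AB: t = 1 (clamped to [0,1])
Closest point on segment: (-6.8, -7.8)
Distance: 36.1168

36.1168


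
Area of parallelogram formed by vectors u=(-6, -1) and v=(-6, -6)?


|u x v| = |(-6)*(-6) - (-1)*(-6)|
= |36 - 6| = 30

30


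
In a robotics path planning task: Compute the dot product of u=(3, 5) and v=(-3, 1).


u . v = u_x*v_x + u_y*v_y = 3*(-3) + 5*1
= (-9) + 5 = -4

-4


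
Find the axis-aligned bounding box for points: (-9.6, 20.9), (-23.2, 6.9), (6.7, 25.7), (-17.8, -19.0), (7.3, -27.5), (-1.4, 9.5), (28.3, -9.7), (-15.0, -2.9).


x range: [-23.2, 28.3]
y range: [-27.5, 25.7]
Bounding box: (-23.2,-27.5) to (28.3,25.7)

(-23.2,-27.5) to (28.3,25.7)


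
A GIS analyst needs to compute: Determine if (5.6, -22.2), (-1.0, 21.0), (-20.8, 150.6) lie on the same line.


Cross product: ((-1)-5.6)*(150.6-(-22.2)) - (21-(-22.2))*((-20.8)-5.6)
= 0

Yes, collinear


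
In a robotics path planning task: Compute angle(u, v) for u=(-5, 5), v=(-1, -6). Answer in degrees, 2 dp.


u.v = -25, |u| = sqrt(50) = 7.0711, |v| = sqrt(37) = 6.0828
cos(theta) = u.v/(|u||v|) = -25/sqrt(1850) = -0.581238
theta = acos(-0.581238) = 125.54 degrees

125.54 degrees


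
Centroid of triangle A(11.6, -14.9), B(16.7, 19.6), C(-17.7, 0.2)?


Centroid = ((x_A+x_B+x_C)/3, (y_A+y_B+y_C)/3)
= ((11.6+16.7+(-17.7))/3, ((-14.9)+19.6+0.2)/3)
= (3.5333, 1.6333)

(3.5333, 1.6333)


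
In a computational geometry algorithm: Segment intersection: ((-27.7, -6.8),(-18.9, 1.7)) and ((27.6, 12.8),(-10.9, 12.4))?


Cross products: d1=732.48, d2=408.75, d3=-297.57, d4=26.16
d1*d2 < 0 and d3*d4 < 0? no

No, they don't intersect


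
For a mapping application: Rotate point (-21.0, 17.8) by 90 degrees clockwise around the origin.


90° CW: (x,y) -> (y, -x)
(-21,17.8) -> (17.8, 21)

(17.8, 21)


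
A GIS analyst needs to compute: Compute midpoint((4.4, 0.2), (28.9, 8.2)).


M = ((4.4+28.9)/2, (0.2+8.2)/2)
= (16.65, 4.2)

(16.65, 4.2)


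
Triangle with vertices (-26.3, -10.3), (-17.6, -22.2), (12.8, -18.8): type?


Side lengths squared: AB^2=217.3, BC^2=935.72, CA^2=1601.06
Sorted: [217.3, 935.72, 1601.06]
By sides: Scalene, By angles: Obtuse

Scalene, Obtuse


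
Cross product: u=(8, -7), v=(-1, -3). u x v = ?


u x v = u_x*v_y - u_y*v_x = 8*(-3) - (-7)*(-1)
= (-24) - 7 = -31

-31


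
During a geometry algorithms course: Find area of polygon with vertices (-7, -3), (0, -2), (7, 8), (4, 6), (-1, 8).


Shoelace sum: ((-7)*(-2) - 0*(-3)) + (0*8 - 7*(-2)) + (7*6 - 4*8) + (4*8 - (-1)*6) + ((-1)*(-3) - (-7)*8)
= 135
Area = |135|/2 = 67.5

67.5


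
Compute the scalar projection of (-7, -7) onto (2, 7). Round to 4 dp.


u.v = -63, |v| = sqrt(53) = 7.2801
Scalar projection = u.v / |v| = -63 / sqrt(53) = -8.6537

-8.6537


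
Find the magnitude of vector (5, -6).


|u| = sqrt(5^2 + (-6)^2) = sqrt(61) = 7.8102

7.8102


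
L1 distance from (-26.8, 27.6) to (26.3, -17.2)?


|(-26.8)-26.3| + |27.6-(-17.2)| = 53.1 + 44.8 = 97.9

97.9


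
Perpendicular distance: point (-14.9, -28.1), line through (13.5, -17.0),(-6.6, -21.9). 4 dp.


|cross product| = 83.95
|line direction| = sqrt(428.02) = 20.6886
Distance = 83.95/sqrt(428.02) = 4.0578

4.0578


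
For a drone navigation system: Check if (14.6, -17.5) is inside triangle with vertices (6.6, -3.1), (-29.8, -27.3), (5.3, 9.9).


Cross products: AB x AP = 717.76, BC x BP = -1307.7, CA x CP = 85.28
All same sign? no

No, outside


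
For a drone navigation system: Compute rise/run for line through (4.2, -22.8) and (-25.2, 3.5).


slope = (y2-y1)/(x2-x1) = (3.5-(-22.8))/((-25.2)-4.2) = 26.3/(-29.4) = -0.8946

-0.8946


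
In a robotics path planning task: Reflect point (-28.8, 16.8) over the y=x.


Reflection over y=x: (x,y) -> (y,x)
(-28.8, 16.8) -> (16.8, -28.8)

(16.8, -28.8)


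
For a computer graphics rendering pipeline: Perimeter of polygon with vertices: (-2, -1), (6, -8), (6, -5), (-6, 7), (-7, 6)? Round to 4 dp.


Sides: (-2, -1)->(6, -8): sqrt(113) = 10.630146, (6, -8)->(6, -5): sqrt(9) = 3, (6, -5)->(-6, 7): sqrt(288) = 16.970563, (-6, 7)->(-7, 6): sqrt(2) = 1.414214, (-7, 6)->(-2, -1): sqrt(74) = 8.602325
Sum = 40.617248
Perimeter = 40.6172

40.6172


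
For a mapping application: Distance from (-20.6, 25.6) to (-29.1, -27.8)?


dx=-8.5, dy=-53.4
d^2 = (-8.5)^2 + (-53.4)^2 = 2923.81
d = sqrt(2923.81) = 54.0723

54.0723


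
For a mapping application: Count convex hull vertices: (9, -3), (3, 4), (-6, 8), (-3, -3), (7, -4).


Convex hull vertices (CCW): (-6, 8), (-3, -3), (7, -4), (9, -3), (3, 4)
Count = 5

5


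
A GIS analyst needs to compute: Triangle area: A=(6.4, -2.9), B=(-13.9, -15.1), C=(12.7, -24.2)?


Area = |x_A(y_B-y_C) + x_B(y_C-y_A) + x_C(y_A-y_B)|/2
= |58.24 + 296.07 + 154.94|/2
= 509.25/2 = 254.625

254.625


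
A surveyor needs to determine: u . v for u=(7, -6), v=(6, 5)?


u . v = u_x*v_x + u_y*v_y = 7*6 + (-6)*5
= 42 + (-30) = 12

12


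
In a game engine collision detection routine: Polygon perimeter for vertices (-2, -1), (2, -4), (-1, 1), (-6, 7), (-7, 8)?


Sides: (-2, -1)->(2, -4): sqrt(25) = 5, (2, -4)->(-1, 1): sqrt(34) = 5.830952, (-1, 1)->(-6, 7): sqrt(61) = 7.81025, (-6, 7)->(-7, 8): sqrt(2) = 1.414214, (-7, 8)->(-2, -1): sqrt(106) = 10.29563
Sum = 30.351046
Perimeter = 30.351

30.351


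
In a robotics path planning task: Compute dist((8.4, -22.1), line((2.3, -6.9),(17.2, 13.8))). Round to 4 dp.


|cross product| = 352.75
|line direction| = sqrt(650.5) = 25.5049
Distance = 352.75/sqrt(650.5) = 13.8307

13.8307


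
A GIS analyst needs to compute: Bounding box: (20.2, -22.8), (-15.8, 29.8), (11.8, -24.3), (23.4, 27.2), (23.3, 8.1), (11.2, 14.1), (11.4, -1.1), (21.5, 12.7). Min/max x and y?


x range: [-15.8, 23.4]
y range: [-24.3, 29.8]
Bounding box: (-15.8,-24.3) to (23.4,29.8)

(-15.8,-24.3) to (23.4,29.8)


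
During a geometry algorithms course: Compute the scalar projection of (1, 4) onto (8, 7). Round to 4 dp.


u.v = 36, |v| = sqrt(113) = 10.6301
Scalar projection = u.v / |v| = 36 / sqrt(113) = 3.3866

3.3866


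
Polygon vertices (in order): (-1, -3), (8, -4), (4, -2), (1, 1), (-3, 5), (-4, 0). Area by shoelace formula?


Shoelace sum: ((-1)*(-4) - 8*(-3)) + (8*(-2) - 4*(-4)) + (4*1 - 1*(-2)) + (1*5 - (-3)*1) + ((-3)*0 - (-4)*5) + ((-4)*(-3) - (-1)*0)
= 74
Area = |74|/2 = 37

37


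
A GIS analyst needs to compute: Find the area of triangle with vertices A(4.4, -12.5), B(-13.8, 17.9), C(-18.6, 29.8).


Area = |x_A(y_B-y_C) + x_B(y_C-y_A) + x_C(y_A-y_B)|/2
= |(-52.36) + (-583.74) + 565.44|/2
= 70.66/2 = 35.33

35.33


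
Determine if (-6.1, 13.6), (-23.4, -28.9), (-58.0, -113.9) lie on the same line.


Cross product: ((-23.4)-(-6.1))*((-113.9)-13.6) - ((-28.9)-13.6)*((-58)-(-6.1))
= 0

Yes, collinear


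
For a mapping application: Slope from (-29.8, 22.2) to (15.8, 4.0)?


slope = (y2-y1)/(x2-x1) = (4-22.2)/(15.8-(-29.8)) = (-18.2)/45.6 = -0.3991

-0.3991


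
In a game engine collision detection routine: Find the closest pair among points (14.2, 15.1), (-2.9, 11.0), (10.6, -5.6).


d(P0,P1) = 17.5847, d(P0,P2) = 21.0107, d(P1,P2) = 21.3965
Closest: P0 and P1

Closest pair: (14.2, 15.1) and (-2.9, 11.0), distance = 17.5847


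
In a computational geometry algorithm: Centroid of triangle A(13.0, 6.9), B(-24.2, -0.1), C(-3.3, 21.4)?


Centroid = ((x_A+x_B+x_C)/3, (y_A+y_B+y_C)/3)
= ((13+(-24.2)+(-3.3))/3, (6.9+(-0.1)+21.4)/3)
= (-4.8333, 9.4)

(-4.8333, 9.4)


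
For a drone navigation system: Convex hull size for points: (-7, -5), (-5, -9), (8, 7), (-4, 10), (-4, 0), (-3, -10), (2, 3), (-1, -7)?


Convex hull vertices (CCW): (-7, -5), (-5, -9), (-3, -10), (-1, -7), (8, 7), (-4, 10)
Count = 6

6


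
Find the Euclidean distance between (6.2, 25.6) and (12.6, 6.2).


dx=6.4, dy=-19.4
d^2 = 6.4^2 + (-19.4)^2 = 417.32
d = sqrt(417.32) = 20.4284

20.4284


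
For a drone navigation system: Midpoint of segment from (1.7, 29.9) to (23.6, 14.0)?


M = ((1.7+23.6)/2, (29.9+14)/2)
= (12.65, 21.95)

(12.65, 21.95)


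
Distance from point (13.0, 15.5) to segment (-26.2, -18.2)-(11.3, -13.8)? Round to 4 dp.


Project P onto AB: t = 1 (clamped to [0,1])
Closest point on segment: (11.3, -13.8)
Distance: 29.3493

29.3493


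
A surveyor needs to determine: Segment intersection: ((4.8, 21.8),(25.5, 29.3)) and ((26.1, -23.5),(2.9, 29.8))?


Cross products: d1=84.33, d2=-1192.98, d3=-1097.46, d4=179.85
d1*d2 < 0 and d3*d4 < 0? yes

Yes, they intersect


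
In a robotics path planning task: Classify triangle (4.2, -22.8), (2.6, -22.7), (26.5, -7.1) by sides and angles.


Side lengths squared: AB^2=2.57, BC^2=814.57, CA^2=743.78
Sorted: [2.57, 743.78, 814.57]
By sides: Scalene, By angles: Obtuse

Scalene, Obtuse


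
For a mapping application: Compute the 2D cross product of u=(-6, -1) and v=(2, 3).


u x v = u_x*v_y - u_y*v_x = (-6)*3 - (-1)*2
= (-18) - (-2) = -16

-16


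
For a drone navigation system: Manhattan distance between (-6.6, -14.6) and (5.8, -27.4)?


|(-6.6)-5.8| + |(-14.6)-(-27.4)| = 12.4 + 12.8 = 25.2

25.2


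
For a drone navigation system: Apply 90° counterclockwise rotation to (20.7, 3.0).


90° CCW: (x,y) -> (-y, x)
(20.7,3) -> (-3, 20.7)

(-3, 20.7)


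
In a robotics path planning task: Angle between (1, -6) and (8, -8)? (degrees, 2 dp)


u.v = 56, |u| = sqrt(37) = 6.0828, |v| = sqrt(128) = 11.3137
cos(theta) = u.v/(|u||v|) = 56/sqrt(4736) = 0.813733
theta = acos(0.813733) = 35.54 degrees

35.54 degrees


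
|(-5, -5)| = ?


|u| = sqrt((-5)^2 + (-5)^2) = sqrt(50) = 7.0711

7.0711


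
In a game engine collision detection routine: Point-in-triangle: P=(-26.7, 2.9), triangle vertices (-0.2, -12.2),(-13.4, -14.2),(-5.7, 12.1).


Cross products: AB x AP = -252.32, BC x BP = 481.46, CA x CP = -560.9
All same sign? no

No, outside


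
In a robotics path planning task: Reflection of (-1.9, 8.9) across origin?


Reflection over origin: (x,y) -> (-x,-y)
(-1.9, 8.9) -> (1.9, -8.9)

(1.9, -8.9)


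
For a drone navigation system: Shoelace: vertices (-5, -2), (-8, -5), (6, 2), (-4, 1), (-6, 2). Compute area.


Shoelace sum: ((-5)*(-5) - (-8)*(-2)) + ((-8)*2 - 6*(-5)) + (6*1 - (-4)*2) + ((-4)*2 - (-6)*1) + ((-6)*(-2) - (-5)*2)
= 57
Area = |57|/2 = 28.5

28.5


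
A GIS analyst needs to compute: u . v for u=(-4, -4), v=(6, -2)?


u . v = u_x*v_x + u_y*v_y = (-4)*6 + (-4)*(-2)
= (-24) + 8 = -16

-16


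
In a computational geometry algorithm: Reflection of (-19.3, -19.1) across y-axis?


Reflection over y-axis: (x,y) -> (-x,y)
(-19.3, -19.1) -> (19.3, -19.1)

(19.3, -19.1)


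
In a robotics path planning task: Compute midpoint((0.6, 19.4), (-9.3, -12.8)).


M = ((0.6+(-9.3))/2, (19.4+(-12.8))/2)
= (-4.35, 3.3)

(-4.35, 3.3)


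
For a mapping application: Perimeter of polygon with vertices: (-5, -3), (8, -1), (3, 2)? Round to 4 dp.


Sides: (-5, -3)->(8, -1): sqrt(173) = 13.152946, (8, -1)->(3, 2): sqrt(34) = 5.830952, (3, 2)->(-5, -3): sqrt(89) = 9.433981
Sum = 28.417879
Perimeter = 28.4179

28.4179


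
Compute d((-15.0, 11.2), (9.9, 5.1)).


dx=24.9, dy=-6.1
d^2 = 24.9^2 + (-6.1)^2 = 657.22
d = sqrt(657.22) = 25.6363

25.6363


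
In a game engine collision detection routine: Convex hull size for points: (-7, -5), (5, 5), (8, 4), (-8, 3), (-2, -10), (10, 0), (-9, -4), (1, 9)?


Convex hull vertices (CCW): (-9, -4), (-2, -10), (10, 0), (8, 4), (1, 9), (-8, 3)
Count = 6

6


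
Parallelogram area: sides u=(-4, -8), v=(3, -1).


|u x v| = |(-4)*(-1) - (-8)*3|
= |4 - (-24)| = 28

28


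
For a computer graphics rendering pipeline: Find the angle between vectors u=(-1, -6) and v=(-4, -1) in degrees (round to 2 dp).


u.v = 10, |u| = sqrt(37) = 6.0828, |v| = sqrt(17) = 4.1231
cos(theta) = u.v/(|u||v|) = 10/sqrt(629) = 0.398726
theta = acos(0.398726) = 66.5 degrees

66.5 degrees


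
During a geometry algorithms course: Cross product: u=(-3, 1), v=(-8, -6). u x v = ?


u x v = u_x*v_y - u_y*v_x = (-3)*(-6) - 1*(-8)
= 18 - (-8) = 26

26


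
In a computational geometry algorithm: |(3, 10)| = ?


|u| = sqrt(3^2 + 10^2) = sqrt(109) = 10.4403

10.4403


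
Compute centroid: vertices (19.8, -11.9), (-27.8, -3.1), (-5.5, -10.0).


Centroid = ((x_A+x_B+x_C)/3, (y_A+y_B+y_C)/3)
= ((19.8+(-27.8)+(-5.5))/3, ((-11.9)+(-3.1)+(-10))/3)
= (-4.5, -8.3333)

(-4.5, -8.3333)


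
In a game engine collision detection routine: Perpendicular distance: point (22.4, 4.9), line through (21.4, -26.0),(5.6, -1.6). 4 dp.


|cross product| = 512.62
|line direction| = sqrt(845) = 29.0689
Distance = 512.62/sqrt(845) = 17.6347

17.6347


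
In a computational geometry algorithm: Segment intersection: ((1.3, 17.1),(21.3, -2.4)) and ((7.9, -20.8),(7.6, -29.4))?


Cross products: d1=-68.13, d2=109.72, d3=-629.3, d4=-807.15
d1*d2 < 0 and d3*d4 < 0? no

No, they don't intersect


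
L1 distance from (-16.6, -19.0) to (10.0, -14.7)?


|(-16.6)-10| + |(-19)-(-14.7)| = 26.6 + 4.3 = 30.9

30.9


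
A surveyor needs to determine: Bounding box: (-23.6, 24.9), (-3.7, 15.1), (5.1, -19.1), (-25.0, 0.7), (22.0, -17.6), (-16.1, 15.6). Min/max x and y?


x range: [-25, 22]
y range: [-19.1, 24.9]
Bounding box: (-25,-19.1) to (22,24.9)

(-25,-19.1) to (22,24.9)


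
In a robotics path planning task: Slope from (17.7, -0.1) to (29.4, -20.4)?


slope = (y2-y1)/(x2-x1) = ((-20.4)-(-0.1))/(29.4-17.7) = (-20.3)/11.7 = -1.735

-1.735


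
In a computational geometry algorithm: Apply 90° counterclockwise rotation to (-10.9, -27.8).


90° CCW: (x,y) -> (-y, x)
(-10.9,-27.8) -> (27.8, -10.9)

(27.8, -10.9)


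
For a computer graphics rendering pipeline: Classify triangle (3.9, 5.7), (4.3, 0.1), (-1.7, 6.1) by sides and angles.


Side lengths squared: AB^2=31.52, BC^2=72, CA^2=31.52
Sorted: [31.52, 31.52, 72]
By sides: Isosceles, By angles: Obtuse

Isosceles, Obtuse


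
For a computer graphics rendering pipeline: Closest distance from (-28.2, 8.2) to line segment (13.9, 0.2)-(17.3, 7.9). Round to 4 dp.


Project P onto AB: t = 0 (clamped to [0,1])
Closest point on segment: (13.9, 0.2)
Distance: 42.8534

42.8534


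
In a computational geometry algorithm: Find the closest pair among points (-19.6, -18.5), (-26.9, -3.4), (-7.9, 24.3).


d(P0,P1) = 16.772, d(P0,P2) = 44.3704, d(P1,P2) = 33.59
Closest: P0 and P1

Closest pair: (-19.6, -18.5) and (-26.9, -3.4), distance = 16.772


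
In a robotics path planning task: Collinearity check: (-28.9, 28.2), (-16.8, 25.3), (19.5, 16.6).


Cross product: ((-16.8)-(-28.9))*(16.6-28.2) - (25.3-28.2)*(19.5-(-28.9))
= 0

Yes, collinear


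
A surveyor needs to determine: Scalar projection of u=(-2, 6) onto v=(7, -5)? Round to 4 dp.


u.v = -44, |v| = sqrt(74) = 8.6023
Scalar projection = u.v / |v| = -44 / sqrt(74) = -5.1149

-5.1149


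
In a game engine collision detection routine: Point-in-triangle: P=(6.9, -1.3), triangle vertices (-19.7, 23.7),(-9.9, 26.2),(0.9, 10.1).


Cross products: AB x AP = -311.5, BC x BP = -26.52, CA x CP = 153.24
All same sign? no

No, outside


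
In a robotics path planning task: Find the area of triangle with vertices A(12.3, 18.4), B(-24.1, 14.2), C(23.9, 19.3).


Area = |x_A(y_B-y_C) + x_B(y_C-y_A) + x_C(y_A-y_B)|/2
= |(-62.73) + (-21.69) + 100.38|/2
= 15.96/2 = 7.98

7.98


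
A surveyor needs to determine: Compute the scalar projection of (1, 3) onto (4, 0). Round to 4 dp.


u.v = 4, |v| = sqrt(16) = 4
Scalar projection = u.v / |v| = 4 / sqrt(16) = 1

1


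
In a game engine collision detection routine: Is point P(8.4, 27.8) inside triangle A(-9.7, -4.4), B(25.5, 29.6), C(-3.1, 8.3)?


Cross products: AB x AP = 518.04, BC x BP = -312.75, CA x CP = 17.35
All same sign? no

No, outside


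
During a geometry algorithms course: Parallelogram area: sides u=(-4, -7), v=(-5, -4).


|u x v| = |(-4)*(-4) - (-7)*(-5)|
= |16 - 35| = 19

19


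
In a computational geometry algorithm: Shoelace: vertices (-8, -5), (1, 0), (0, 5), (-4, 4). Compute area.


Shoelace sum: ((-8)*0 - 1*(-5)) + (1*5 - 0*0) + (0*4 - (-4)*5) + ((-4)*(-5) - (-8)*4)
= 82
Area = |82|/2 = 41

41


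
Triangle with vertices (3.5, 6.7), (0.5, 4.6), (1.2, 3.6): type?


Side lengths squared: AB^2=13.41, BC^2=1.49, CA^2=14.9
Sorted: [1.49, 13.41, 14.9]
By sides: Scalene, By angles: Right

Scalene, Right


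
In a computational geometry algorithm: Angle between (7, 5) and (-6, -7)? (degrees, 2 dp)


u.v = -77, |u| = sqrt(74) = 8.6023, |v| = sqrt(85) = 9.2195
cos(theta) = u.v/(|u||v|) = -77/sqrt(6290) = -0.97088
theta = acos(-0.97088) = 166.14 degrees

166.14 degrees


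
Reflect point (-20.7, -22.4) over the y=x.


Reflection over y=x: (x,y) -> (y,x)
(-20.7, -22.4) -> (-22.4, -20.7)

(-22.4, -20.7)


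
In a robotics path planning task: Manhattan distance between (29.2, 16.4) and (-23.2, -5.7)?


|29.2-(-23.2)| + |16.4-(-5.7)| = 52.4 + 22.1 = 74.5

74.5


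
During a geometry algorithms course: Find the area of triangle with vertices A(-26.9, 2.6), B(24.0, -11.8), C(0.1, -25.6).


Area = |x_A(y_B-y_C) + x_B(y_C-y_A) + x_C(y_A-y_B)|/2
= |(-371.22) + (-676.8) + 1.44|/2
= 1046.58/2 = 523.29

523.29


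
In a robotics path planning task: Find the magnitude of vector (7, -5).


|u| = sqrt(7^2 + (-5)^2) = sqrt(74) = 8.6023

8.6023


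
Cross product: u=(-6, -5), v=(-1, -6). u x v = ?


u x v = u_x*v_y - u_y*v_x = (-6)*(-6) - (-5)*(-1)
= 36 - 5 = 31

31


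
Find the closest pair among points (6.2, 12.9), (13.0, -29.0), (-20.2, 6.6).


d(P0,P1) = 42.4482, d(P0,P2) = 27.1413, d(P1,P2) = 48.6785
Closest: P0 and P2

Closest pair: (6.2, 12.9) and (-20.2, 6.6), distance = 27.1413


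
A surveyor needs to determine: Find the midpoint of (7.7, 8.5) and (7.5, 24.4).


M = ((7.7+7.5)/2, (8.5+24.4)/2)
= (7.6, 16.45)

(7.6, 16.45)


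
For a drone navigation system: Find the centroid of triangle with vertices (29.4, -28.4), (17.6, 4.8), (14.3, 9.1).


Centroid = ((x_A+x_B+x_C)/3, (y_A+y_B+y_C)/3)
= ((29.4+17.6+14.3)/3, ((-28.4)+4.8+9.1)/3)
= (20.4333, -4.8333)

(20.4333, -4.8333)


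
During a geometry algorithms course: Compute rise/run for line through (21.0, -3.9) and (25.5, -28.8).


slope = (y2-y1)/(x2-x1) = ((-28.8)-(-3.9))/(25.5-21) = (-24.9)/4.5 = -5.5333

-5.5333


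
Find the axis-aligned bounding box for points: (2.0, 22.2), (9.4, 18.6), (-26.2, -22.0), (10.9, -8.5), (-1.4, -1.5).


x range: [-26.2, 10.9]
y range: [-22, 22.2]
Bounding box: (-26.2,-22) to (10.9,22.2)

(-26.2,-22) to (10.9,22.2)


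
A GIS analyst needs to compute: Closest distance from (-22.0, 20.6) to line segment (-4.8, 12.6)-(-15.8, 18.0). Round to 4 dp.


Project P onto AB: t = 1 (clamped to [0,1])
Closest point on segment: (-15.8, 18)
Distance: 6.7231

6.7231


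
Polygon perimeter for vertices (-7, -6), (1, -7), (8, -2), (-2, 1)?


Sides: (-7, -6)->(1, -7): sqrt(65) = 8.062258, (1, -7)->(8, -2): sqrt(74) = 8.602325, (8, -2)->(-2, 1): sqrt(109) = 10.440307, (-2, 1)->(-7, -6): sqrt(74) = 8.602325
Sum = 35.707215
Perimeter = 35.7072

35.7072


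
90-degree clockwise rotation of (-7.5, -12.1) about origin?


90° CW: (x,y) -> (y, -x)
(-7.5,-12.1) -> (-12.1, 7.5)

(-12.1, 7.5)


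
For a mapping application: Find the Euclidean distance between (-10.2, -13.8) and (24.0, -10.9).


dx=34.2, dy=2.9
d^2 = 34.2^2 + 2.9^2 = 1178.05
d = sqrt(1178.05) = 34.3227

34.3227


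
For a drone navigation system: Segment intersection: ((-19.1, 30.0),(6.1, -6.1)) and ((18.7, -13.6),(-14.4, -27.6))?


Cross products: d1=-1972.36, d2=-424.65, d3=265.86, d4=-1281.85
d1*d2 < 0 and d3*d4 < 0? no

No, they don't intersect


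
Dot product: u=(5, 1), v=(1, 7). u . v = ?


u . v = u_x*v_x + u_y*v_y = 5*1 + 1*7
= 5 + 7 = 12

12


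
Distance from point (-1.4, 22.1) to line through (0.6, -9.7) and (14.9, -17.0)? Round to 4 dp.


|cross product| = 440.14
|line direction| = sqrt(257.78) = 16.0555
Distance = 440.14/sqrt(257.78) = 27.4136

27.4136


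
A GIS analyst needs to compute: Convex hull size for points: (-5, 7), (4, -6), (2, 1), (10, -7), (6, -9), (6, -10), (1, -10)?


Convex hull vertices (CCW): (-5, 7), (1, -10), (6, -10), (10, -7), (2, 1)
Count = 5

5


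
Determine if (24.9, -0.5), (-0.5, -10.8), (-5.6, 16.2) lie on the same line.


Cross product: ((-0.5)-24.9)*(16.2-(-0.5)) - ((-10.8)-(-0.5))*((-5.6)-24.9)
= -738.33

No, not collinear


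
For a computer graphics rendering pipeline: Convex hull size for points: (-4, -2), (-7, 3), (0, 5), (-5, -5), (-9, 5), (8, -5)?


Convex hull vertices (CCW): (-9, 5), (-5, -5), (8, -5), (0, 5)
Count = 4

4


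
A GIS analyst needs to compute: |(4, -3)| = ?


|u| = sqrt(4^2 + (-3)^2) = sqrt(25) = 5

5


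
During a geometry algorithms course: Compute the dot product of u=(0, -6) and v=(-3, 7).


u . v = u_x*v_x + u_y*v_y = 0*(-3) + (-6)*7
= 0 + (-42) = -42

-42


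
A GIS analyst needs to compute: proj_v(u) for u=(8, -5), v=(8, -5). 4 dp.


u.v = 89, |v| = sqrt(89) = 9.434
Scalar projection = u.v / |v| = 89 / sqrt(89) = 9.434

9.434


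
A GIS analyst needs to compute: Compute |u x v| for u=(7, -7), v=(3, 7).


|u x v| = |7*7 - (-7)*3|
= |49 - (-21)| = 70

70
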